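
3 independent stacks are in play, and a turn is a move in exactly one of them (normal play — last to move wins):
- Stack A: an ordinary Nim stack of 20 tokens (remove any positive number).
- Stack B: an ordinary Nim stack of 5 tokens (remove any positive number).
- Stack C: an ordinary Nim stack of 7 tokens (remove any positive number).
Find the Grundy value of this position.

22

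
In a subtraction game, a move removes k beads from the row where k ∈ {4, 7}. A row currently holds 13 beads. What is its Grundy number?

Compute g(0), g(1), … for moves {4, 7}:
g(0) = mex{} = 0
g(1) = mex{} = 0
g(2) = mex{} = 0
g(3) = mex{} = 0
g(4) = mex{0} = 1
g(5) = mex{0} = 1
g(6) = mex{0} = 1
g(7) = mex{0} = 1
g(8) = mex{0,1} = 2
g(9) = mex{0,1} = 2
g(10) = mex{0,1} = 2
g(11) = mex{1} = 0
g(12) = mex{1,2} = 0
g(13) = mex{1,2} = 0
So g(13) = 0.

0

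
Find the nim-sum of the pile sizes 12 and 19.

31

Compute the nim-sum pairwise:
12 ⊕ 19 = 31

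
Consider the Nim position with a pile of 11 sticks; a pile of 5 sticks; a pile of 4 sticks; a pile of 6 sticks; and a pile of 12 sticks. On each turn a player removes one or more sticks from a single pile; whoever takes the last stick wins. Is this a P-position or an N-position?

Compute the nim-sum pairwise:
11 ⊕ 5 = 14
14 ⊕ 4 = 10
10 ⊕ 6 = 12
12 ⊕ 12 = 0
The nim-sum is 0, so this is a P-position: the player to move is in a losing position under optimal play.

P-position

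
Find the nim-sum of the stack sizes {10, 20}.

Compute the nim-sum pairwise:
10 ^ 20 = 30

30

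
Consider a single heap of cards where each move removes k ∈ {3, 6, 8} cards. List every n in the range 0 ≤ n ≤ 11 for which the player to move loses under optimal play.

0, 1, 2, 11

Grundy values for subtraction set {3, 6, 8}:
k:     0  1  2  3  4  5  6  7  8  9 10 11
g(k):  0  0  0  1  1  1  2  2  2  3  3  0
The P-positions (g = 0) in 0..11 are 0, 1, 2, 11.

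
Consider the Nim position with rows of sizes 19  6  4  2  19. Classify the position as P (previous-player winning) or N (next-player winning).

P-position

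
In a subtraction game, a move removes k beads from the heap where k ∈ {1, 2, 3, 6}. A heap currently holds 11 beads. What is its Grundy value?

3

Grundy values for subtraction set {1, 2, 3, 6}:
k:     0  1  2  3  4  5  6  7  8  9 10 11
g(k):  0  1  2  3  0  1  2  3  0  1  2  3
So g(11) = 3.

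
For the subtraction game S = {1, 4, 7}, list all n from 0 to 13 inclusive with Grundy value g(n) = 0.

0, 2, 5, 8, 10, 13

Grundy values for subtraction set {1, 4, 7}:
g(0) = mex{} = 0
g(1) = mex{0} = 1
g(2) = mex{1} = 0
g(3) = mex{0} = 1
g(4) = mex{0,1} = 2
g(5) = mex{1,2} = 0
g(6) = mex{0} = 1
g(7) = mex{0,1} = 2
g(8) = mex{1,2} = 0
g(9) = mex{0} = 1
g(10) = mex{1} = 0
g(11) = mex{0,2} = 1
g(12) = mex{0,1} = 2
g(13) = mex{1,2} = 0
The P-positions (g = 0) in 0..13 are 0, 2, 5, 8, 10, 13.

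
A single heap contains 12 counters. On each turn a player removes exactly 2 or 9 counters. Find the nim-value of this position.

Compute g(0), g(1), … for moves {2, 9}:
k:     0  1  2  3  4  5  6  7  8  9 10 11 12
g(k):  0  0  1  1  0  0  1  1  0  2  1  0  0
So g(12) = 0.

0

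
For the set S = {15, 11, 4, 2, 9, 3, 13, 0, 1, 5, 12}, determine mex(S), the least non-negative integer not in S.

The values 0, 1, 2, 3, 4, 5 are all present; 6 is the first non-negative integer missing from the set.

6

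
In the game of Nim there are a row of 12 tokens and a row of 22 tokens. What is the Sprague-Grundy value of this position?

26

Compute the nim-sum pairwise:
12 ⊕ 22 = 26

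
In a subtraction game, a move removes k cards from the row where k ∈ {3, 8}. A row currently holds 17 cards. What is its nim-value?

0

Compute g(0), g(1), … for moves {3, 8}:
k:     0  1  2  3  4  5  6  7  8  9 10 11 12 13 14 15 16 17
g(k):  0  0  0  1  1  1  0  0  2  1  1  0  0  0  1  1  1  0
So g(17) = 0.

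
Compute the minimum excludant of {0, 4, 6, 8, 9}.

1

0 is in the set but 1 is not, so the mex is 1.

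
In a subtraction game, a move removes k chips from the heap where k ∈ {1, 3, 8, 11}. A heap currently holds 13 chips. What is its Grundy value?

Build the Grundy sequence with g(k) = mex{g(k−s) : s ∈ {1, 3, 8, 11}, s ≤ k}:
g(0) = mex{} = 0
g(1) = mex{0} = 1
g(2) = mex{1} = 0
g(3) = mex{0} = 1
g(4) = mex{1} = 0
g(5) = mex{0} = 1
g(6) = mex{1} = 0
g(7) = mex{0} = 1
g(8) = mex{0,1} = 2
g(9) = mex{0,1,2} = 3
g(10) = mex{0,1,3} = 2
g(11) = mex{0,1,2} = 3
g(12) = mex{0,1,3} = 2
g(13) = mex{0,1,2} = 3
So g(13) = 3.

3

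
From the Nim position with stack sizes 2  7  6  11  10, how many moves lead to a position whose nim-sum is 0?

5

Compute the nim-sum pairwise:
2 ^ 7 = 5
5 ^ 6 = 3
3 ^ 11 = 8
8 ^ 10 = 2
The overall nim-sum is X = 2. A stack of size p has a winning move iff p XOR X < p (reduce it to p XOR X).
  2: 2 XOR 2 = 0 < 2 — winning move (to 0).
  7: 7 XOR 2 = 5 < 7 — winning move (to 5).
  6: 6 XOR 2 = 4 < 6 — winning move (to 4).
  11: 11 XOR 2 = 9 < 11 — winning move (to 9).
  10: 10 XOR 2 = 8 < 10 — winning move (to 8).
That gives 5 winning moves.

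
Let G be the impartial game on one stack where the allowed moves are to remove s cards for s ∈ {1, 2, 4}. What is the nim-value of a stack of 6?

0

Compute g(0), g(1), … for moves {1, 2, 4}:
g(0) = mex{} = 0
g(1) = mex{0} = 1
g(2) = mex{0,1} = 2
g(3) = mex{1,2} = 0
g(4) = mex{0,2} = 1
g(5) = mex{0,1} = 2
g(6) = mex{1,2} = 0
So g(6) = 0.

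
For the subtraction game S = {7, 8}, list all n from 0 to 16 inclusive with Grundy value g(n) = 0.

Grundy values for subtraction set {7, 8}:
k:     0  1  2  3  4  5  6  7  8  9 10 11 12 13 14 15 16
g(k):  0  0  0  0  0  0  0  1  1  1  1  1  1  1  2  0  0
The P-positions (g = 0) in 0..16 are 0, 1, 2, 3, 4, 5, 6, 15, 16.

0, 1, 2, 3, 4, 5, 6, 15, 16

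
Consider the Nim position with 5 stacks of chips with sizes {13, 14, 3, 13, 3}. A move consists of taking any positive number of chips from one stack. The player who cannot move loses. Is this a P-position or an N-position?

Compute the nim-sum pairwise:
13 XOR 14 = 3
3 XOR 3 = 0
0 XOR 13 = 13
13 XOR 3 = 14
The nim-sum is 14 ≠ 0, so this is an N-position: the player to move can win.

N-position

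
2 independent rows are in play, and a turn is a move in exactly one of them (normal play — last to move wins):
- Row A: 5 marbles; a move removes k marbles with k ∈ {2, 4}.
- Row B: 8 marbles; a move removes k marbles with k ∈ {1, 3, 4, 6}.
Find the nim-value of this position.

For row A, compute g(0), g(1), … with moves {2, 4}:
k:     0  1  2  3  4  5
g(k):  0  0  1  1  2  2
So g(5) = 2.
Grundy values for row B (subtraction set {1, 3, 4, 6}):
k:     0  1  2  3  4  5  6  7  8
g(k):  0  1  0  1  2  3  2  0  1
So g(8) = 1.
The value of a disjunctive sum is the nim-sum of the parts.
Combined value = 2 XOR 1 = 3.

3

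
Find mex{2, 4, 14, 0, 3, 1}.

The values 0, 1, 2, 3, 4 are all present; 5 is the first non-negative integer missing from the set.

5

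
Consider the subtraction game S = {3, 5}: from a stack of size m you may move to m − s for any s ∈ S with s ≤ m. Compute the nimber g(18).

0

Compute g(0), g(1), … for moves {3, 5}:
k:     0  1  2  3  4  5  6  7  8  9 10 11 12 13 14 15 16 17 18
g(k):  0  0  0  1  1  1  2  2  0  0  0  1  1  1  2  2  0  0  0
So g(18) = 0.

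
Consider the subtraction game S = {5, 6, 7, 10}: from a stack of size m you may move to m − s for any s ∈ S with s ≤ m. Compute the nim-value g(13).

2

Build the Grundy sequence with g(k) = mex{g(k−s) : s ∈ {5, 6, 7, 10}, s ≤ k}:
k:     0  1  2  3  4  5  6  7  8  9 10 11 12 13
g(k):  0  0  0  0  0  1  1  1  1  1  2  2  2  2
So g(13) = 2.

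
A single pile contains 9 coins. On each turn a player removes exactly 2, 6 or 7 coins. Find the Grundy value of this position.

Grundy values for subtraction set {2, 6, 7}:
k:     0  1  2  3  4  5  6  7  8  9
g(k):  0  0  1  1  0  0  1  1  2  0
So g(9) = 0.

0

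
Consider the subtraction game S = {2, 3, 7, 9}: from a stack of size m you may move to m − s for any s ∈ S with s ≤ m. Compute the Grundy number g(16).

Build the Grundy sequence with g(k) = mex{g(k−s) : s ∈ {2, 3, 7, 9}, s ≤ k}:
k:     0  1  2  3  4  5  6  7  8  9 10 11 12 13 14 15 16
g(k):  0  0  1  1  2  0  0  1  1  2  2  0  3  1  2  2  0
So g(16) = 0.

0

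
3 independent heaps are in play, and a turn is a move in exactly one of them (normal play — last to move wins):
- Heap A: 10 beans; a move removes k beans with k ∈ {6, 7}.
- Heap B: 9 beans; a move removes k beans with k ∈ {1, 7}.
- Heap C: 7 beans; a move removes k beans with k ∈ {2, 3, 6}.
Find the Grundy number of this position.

1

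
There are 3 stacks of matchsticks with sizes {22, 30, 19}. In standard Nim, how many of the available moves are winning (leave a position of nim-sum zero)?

3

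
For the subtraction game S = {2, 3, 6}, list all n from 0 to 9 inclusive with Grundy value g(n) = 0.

Compute g(0), g(1), … for moves {2, 3, 6}:
k:     0  1  2  3  4  5  6  7  8  9
g(k):  0  0  1  1  2  0  3  1  2  0
The P-positions (g = 0) in 0..9 are 0, 1, 5, 9.

0, 1, 5, 9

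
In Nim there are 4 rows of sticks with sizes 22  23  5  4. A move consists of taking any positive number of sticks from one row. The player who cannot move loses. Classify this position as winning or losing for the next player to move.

In binary:
  10110  (22)
  10111  (23)
  00101  (5)
  00100  (4)
  -----
  00000  (0)
The nim-sum is 0, so this is a P-position: the player to move is in a losing position under optimal play.

Losing position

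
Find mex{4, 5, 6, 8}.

0

0 is not in the set, so the mex is 0.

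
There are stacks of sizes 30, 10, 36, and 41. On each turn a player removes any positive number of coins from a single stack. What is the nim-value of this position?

Compute the nim-sum pairwise:
30 ⊕ 10 = 20
20 ⊕ 36 = 48
48 ⊕ 41 = 25

25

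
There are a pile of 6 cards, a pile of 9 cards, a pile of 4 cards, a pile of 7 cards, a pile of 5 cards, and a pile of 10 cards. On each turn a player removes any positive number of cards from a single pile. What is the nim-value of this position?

3

Nim-sum: 6 ^ 9 ^ 4 ^ 7 ^ 5 ^ 10 = 3.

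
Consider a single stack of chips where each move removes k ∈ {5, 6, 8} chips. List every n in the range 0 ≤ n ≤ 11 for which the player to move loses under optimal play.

Compute g(0), g(1), … for moves {5, 6, 8}:
g(0) = mex{} = 0
g(1) = mex{} = 0
g(2) = mex{} = 0
g(3) = mex{} = 0
g(4) = mex{} = 0
g(5) = mex{0} = 1
g(6) = mex{0} = 1
g(7) = mex{0} = 1
g(8) = mex{0} = 1
g(9) = mex{0} = 1
g(10) = mex{0,1} = 2
g(11) = mex{0,1} = 2
The P-positions (g = 0) in 0..11 are 0, 1, 2, 3, 4.

0, 1, 2, 3, 4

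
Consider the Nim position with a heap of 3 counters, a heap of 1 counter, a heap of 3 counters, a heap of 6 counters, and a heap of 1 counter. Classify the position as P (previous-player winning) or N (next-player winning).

N-position

Compute the nim-sum pairwise:
3 XOR 1 = 2
2 XOR 3 = 1
1 XOR 6 = 7
7 XOR 1 = 6
The nim-sum is 6 ≠ 0, so this is an N-position: the player to move can win.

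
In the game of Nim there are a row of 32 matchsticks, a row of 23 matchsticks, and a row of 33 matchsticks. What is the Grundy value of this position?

22

Compute the nim-sum pairwise:
32 ^ 23 = 55
55 ^ 33 = 22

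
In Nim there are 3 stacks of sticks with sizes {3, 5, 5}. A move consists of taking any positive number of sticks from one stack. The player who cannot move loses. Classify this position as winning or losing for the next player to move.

Winning position

Compute the nim-sum pairwise:
3 XOR 5 = 6
6 XOR 5 = 3
The nim-sum is 3 ≠ 0, so this is an N-position: the player to move can win.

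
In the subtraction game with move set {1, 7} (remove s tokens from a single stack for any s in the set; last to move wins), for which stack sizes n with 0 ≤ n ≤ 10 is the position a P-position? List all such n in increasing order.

0, 2, 4, 6, 8, 10

Compute g(0), g(1), … for moves {1, 7}:
g(0) = mex{} = 0
g(1) = mex{0} = 1
g(2) = mex{1} = 0
g(3) = mex{0} = 1
g(4) = mex{1} = 0
g(5) = mex{0} = 1
g(6) = mex{1} = 0
g(7) = mex{0} = 1
g(8) = mex{1} = 0
g(9) = mex{0} = 1
g(10) = mex{1} = 0
The P-positions (g = 0) in 0..10 are 0, 2, 4, 6, 8, 10.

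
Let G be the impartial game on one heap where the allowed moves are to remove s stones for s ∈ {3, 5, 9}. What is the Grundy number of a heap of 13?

Grundy values for subtraction set {3, 5, 9}:
g(0) = mex{} = 0
g(1) = mex{} = 0
g(2) = mex{} = 0
g(3) = mex{0} = 1
g(4) = mex{0} = 1
g(5) = mex{0} = 1
g(6) = mex{0,1} = 2
g(7) = mex{0,1} = 2
g(8) = mex{1} = 0
g(9) = mex{0,1,2} = 3
g(10) = mex{0,1,2} = 3
g(11) = mex{0,2} = 1
g(12) = mex{1,2,3} = 0
g(13) = mex{0,1,3} = 2
So g(13) = 2.

2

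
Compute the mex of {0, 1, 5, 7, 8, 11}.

2

The values 0, 1 are all present; 2 is the first non-negative integer missing from the set.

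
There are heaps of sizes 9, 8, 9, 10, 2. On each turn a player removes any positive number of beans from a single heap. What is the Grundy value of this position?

Write each in binary and XOR column by column:
  1001  (9)
  1000  (8)
  1001  (9)
  1010  (10)
  0010  (2)
  ----
  0000  (0)

0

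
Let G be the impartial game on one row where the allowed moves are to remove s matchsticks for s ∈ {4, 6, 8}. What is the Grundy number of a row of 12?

Grundy values for subtraction set {4, 6, 8}:
g(0) = mex{} = 0
g(1) = mex{} = 0
g(2) = mex{} = 0
g(3) = mex{} = 0
g(4) = mex{0} = 1
g(5) = mex{0} = 1
g(6) = mex{0} = 1
g(7) = mex{0} = 1
g(8) = mex{0,1} = 2
g(9) = mex{0,1} = 2
g(10) = mex{0,1} = 2
g(11) = mex{0,1} = 2
g(12) = mex{1,2} = 0
So g(12) = 0.

0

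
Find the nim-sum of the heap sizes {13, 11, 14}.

Nim-sum: 13 XOR 11 XOR 14 = 8.

8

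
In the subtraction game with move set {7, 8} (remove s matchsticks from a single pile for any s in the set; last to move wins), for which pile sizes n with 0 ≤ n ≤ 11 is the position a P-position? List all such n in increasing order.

0, 1, 2, 3, 4, 5, 6

Grundy values for subtraction set {7, 8}:
g(0) = mex{} = 0
g(1) = mex{} = 0
g(2) = mex{} = 0
g(3) = mex{} = 0
g(4) = mex{} = 0
g(5) = mex{} = 0
g(6) = mex{} = 0
g(7) = mex{0} = 1
g(8) = mex{0} = 1
g(9) = mex{0} = 1
g(10) = mex{0} = 1
g(11) = mex{0} = 1
The P-positions (g = 0) in 0..11 are 0, 1, 2, 3, 4, 5, 6.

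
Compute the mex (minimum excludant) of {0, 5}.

1

0 is in the set but 1 is not, so the mex is 1.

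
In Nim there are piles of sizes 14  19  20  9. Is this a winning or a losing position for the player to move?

Compute the nim-sum pairwise:
14 ^ 19 = 29
29 ^ 20 = 9
9 ^ 9 = 0
The nim-sum is 0, so this is a P-position: the player to move is in a losing position under optimal play.

Losing position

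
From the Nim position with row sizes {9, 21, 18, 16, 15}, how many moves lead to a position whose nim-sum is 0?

3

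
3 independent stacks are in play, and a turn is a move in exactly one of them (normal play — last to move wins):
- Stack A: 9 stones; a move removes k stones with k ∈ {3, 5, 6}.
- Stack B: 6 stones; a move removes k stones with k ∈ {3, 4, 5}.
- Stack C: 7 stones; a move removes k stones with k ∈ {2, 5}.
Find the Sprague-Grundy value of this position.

For stack A, compute g(0), g(1), … with moves {3, 5, 6}:
g(0) = mex{} = 0
g(1) = mex{} = 0
g(2) = mex{} = 0
g(3) = mex{0} = 1
g(4) = mex{0} = 1
g(5) = mex{0} = 1
g(6) = mex{0,1} = 2
g(7) = mex{0,1} = 2
g(8) = mex{0,1} = 2
g(9) = mex{1,2} = 0
So g(9) = 0.
Build the Grundy sequence for stack B with g(k) = mex{g(k−s) : s ∈ {3, 4, 5}, s ≤ k}:
g(0) = mex{} = 0
g(1) = mex{} = 0
g(2) = mex{} = 0
g(3) = mex{0} = 1
g(4) = mex{0} = 1
g(5) = mex{0} = 1
g(6) = mex{0,1} = 2
So g(6) = 2.
For stack C, compute g(0), g(1), … with moves {2, 5}:
k:     0  1  2  3  4  5  6  7
g(k):  0  0  1  1  0  2  1  0
So g(7) = 0.
The value of a disjunctive sum is the nim-sum of the parts.
Combined value = 0 ⊕ 2 ⊕ 0 = 2.

2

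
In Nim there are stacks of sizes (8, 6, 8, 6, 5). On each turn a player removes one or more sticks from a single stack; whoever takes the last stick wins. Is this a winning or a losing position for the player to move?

Winning position

Compute the nim-sum pairwise:
8 XOR 6 = 14
14 XOR 8 = 6
6 XOR 6 = 0
0 XOR 5 = 5
The nim-sum is 5 ≠ 0, so this is an N-position: the player to move can win.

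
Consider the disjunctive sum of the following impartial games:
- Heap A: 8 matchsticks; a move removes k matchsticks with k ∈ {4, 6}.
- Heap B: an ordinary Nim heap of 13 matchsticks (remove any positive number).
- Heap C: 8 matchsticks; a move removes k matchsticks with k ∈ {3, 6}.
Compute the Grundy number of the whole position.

13

For heap A, compute g(0), g(1), … with moves {4, 6}:
g(0) = mex{} = 0
g(1) = mex{} = 0
g(2) = mex{} = 0
g(3) = mex{} = 0
g(4) = mex{0} = 1
g(5) = mex{0} = 1
g(6) = mex{0} = 1
g(7) = mex{0} = 1
g(8) = mex{0,1} = 2
So g(8) = 2.
Heap B is a plain Nim heap of size 13, so its Grundy value is 13.
Grundy values for heap C (subtraction set {3, 6}):
k:     0  1  2  3  4  5  6  7  8
g(k):  0  0  0  1  1  1  2  2  2
So g(8) = 2.
By the Sprague-Grundy theorem, the Grundy value of a sum of independent games is the XOR of the component values.
Combined value = 2 XOR 13 XOR 2 = 13.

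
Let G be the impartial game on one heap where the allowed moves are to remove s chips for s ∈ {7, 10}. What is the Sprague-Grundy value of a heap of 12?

1

Grundy values for subtraction set {7, 10}:
g(0) = mex{} = 0
g(1) = mex{} = 0
g(2) = mex{} = 0
g(3) = mex{} = 0
g(4) = mex{} = 0
g(5) = mex{} = 0
g(6) = mex{} = 0
g(7) = mex{0} = 1
g(8) = mex{0} = 1
g(9) = mex{0} = 1
g(10) = mex{0} = 1
g(11) = mex{0} = 1
g(12) = mex{0} = 1
So g(12) = 1.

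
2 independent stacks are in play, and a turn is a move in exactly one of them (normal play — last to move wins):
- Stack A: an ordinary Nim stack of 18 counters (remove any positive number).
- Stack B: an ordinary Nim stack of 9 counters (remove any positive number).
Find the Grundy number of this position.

Stack A is a plain Nim stack of size 18, so its Grundy value is 18.
Stack B is a plain Nim stack of size 9, so its Grundy value is 9.
The value of a disjunctive sum is the nim-sum of the parts.
Combined value = 18 XOR 9 = 27.

27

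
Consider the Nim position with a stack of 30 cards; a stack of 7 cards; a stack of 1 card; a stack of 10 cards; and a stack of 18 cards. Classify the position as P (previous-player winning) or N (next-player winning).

Compute the nim-sum pairwise:
30 XOR 7 = 25
25 XOR 1 = 24
24 XOR 10 = 18
18 XOR 18 = 0
The nim-sum is 0, so this is a P-position: the player to move is in a losing position under optimal play.

P-position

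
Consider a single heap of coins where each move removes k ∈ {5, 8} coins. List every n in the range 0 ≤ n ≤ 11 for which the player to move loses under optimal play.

0, 1, 2, 3, 4

Build the Grundy sequence with g(k) = mex{g(k−s) : s ∈ {5, 8}, s ≤ k}:
k:     0  1  2  3  4  5  6  7  8  9 10 11
g(k):  0  0  0  0  0  1  1  1  1  1  2  2
The P-positions (g = 0) in 0..11 are 0, 1, 2, 3, 4.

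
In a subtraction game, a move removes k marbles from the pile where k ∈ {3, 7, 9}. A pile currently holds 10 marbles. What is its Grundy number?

Compute g(0), g(1), … for moves {3, 7, 9}:
k:     0  1  2  3  4  5  6  7  8  9 10
g(k):  0  0  0  1  1  1  0  2  2  1  3
So g(10) = 3.

3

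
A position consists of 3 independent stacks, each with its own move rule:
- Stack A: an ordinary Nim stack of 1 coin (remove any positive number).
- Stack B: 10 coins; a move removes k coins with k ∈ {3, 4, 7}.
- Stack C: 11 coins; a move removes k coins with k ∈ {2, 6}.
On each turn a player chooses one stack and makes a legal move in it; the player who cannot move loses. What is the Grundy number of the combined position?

0

Stack A is a plain Nim stack of size 1, so its Grundy value is 1.
Build the Grundy sequence for stack B with g(k) = mex{g(k−s) : s ∈ {3, 4, 7}, s ≤ k}:
g(0) = mex{} = 0
g(1) = mex{} = 0
g(2) = mex{} = 0
g(3) = mex{0} = 1
g(4) = mex{0} = 1
g(5) = mex{0} = 1
g(6) = mex{0,1} = 2
g(7) = mex{0,1} = 2
g(8) = mex{0,1} = 2
g(9) = mex{0,1,2} = 3
g(10) = mex{1,2} = 0
So g(10) = 0.
For stack C, compute g(0), g(1), … with moves {2, 6}:
g(0) = mex{} = 0
g(1) = mex{} = 0
g(2) = mex{0} = 1
g(3) = mex{0} = 1
g(4) = mex{1} = 0
g(5) = mex{1} = 0
g(6) = mex{0} = 1
g(7) = mex{0} = 1
g(8) = mex{1} = 0
g(9) = mex{1} = 0
g(10) = mex{0} = 1
g(11) = mex{0} = 1
So g(11) = 1.
By the Sprague-Grundy theorem, the Grundy value of a sum of independent games is the XOR of the component values.
Combined value = 1 XOR 0 XOR 1 = 0.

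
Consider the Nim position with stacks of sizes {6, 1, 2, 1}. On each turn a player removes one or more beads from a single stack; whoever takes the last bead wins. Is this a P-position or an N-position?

Compute the nim-sum pairwise:
6 ^ 1 = 7
7 ^ 2 = 5
5 ^ 1 = 4
The nim-sum is 4 ≠ 0, so this is an N-position: the player to move can win.

N-position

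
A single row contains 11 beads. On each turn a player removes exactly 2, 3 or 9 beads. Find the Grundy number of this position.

0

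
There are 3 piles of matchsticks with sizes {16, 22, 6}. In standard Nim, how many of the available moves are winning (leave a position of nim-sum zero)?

Write each in binary and XOR column by column:
  10000  (16)
  10110  (22)
  00110  (6)
  -----
  00000  (0)
The nim-sum is already 0, so every move leaves a nonzero nim-sum — there are no winning moves.

0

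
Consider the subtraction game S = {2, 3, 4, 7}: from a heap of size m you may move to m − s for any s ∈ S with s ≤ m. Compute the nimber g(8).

Build the Grundy sequence with g(k) = mex{g(k−s) : s ∈ {2, 3, 4, 7}, s ≤ k}:
g(0) = mex{} = 0
g(1) = mex{} = 0
g(2) = mex{0} = 1
g(3) = mex{0} = 1
g(4) = mex{0,1} = 2
g(5) = mex{0,1} = 2
g(6) = mex{1,2} = 0
g(7) = mex{0,1,2} = 3
g(8) = mex{0,2} = 1
So g(8) = 1.

1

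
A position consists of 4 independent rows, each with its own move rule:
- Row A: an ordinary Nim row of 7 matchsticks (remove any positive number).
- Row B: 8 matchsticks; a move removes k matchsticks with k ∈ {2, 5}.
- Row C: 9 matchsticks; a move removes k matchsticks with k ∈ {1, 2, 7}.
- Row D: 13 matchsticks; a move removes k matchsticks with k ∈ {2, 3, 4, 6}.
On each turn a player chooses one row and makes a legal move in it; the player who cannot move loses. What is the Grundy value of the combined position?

Row A is a plain Nim row of size 7, so its Grundy value is 7.
For row B, compute g(0), g(1), … with moves {2, 5}:
k:     0  1  2  3  4  5  6  7  8
g(k):  0  0  1  1  0  2  1  0  0
So g(8) = 0.
Build the Grundy sequence for row C with g(k) = mex{g(k−s) : s ∈ {1, 2, 7}, s ≤ k}:
g(0) = mex{} = 0
g(1) = mex{0} = 1
g(2) = mex{0,1} = 2
g(3) = mex{1,2} = 0
g(4) = mex{0,2} = 1
g(5) = mex{0,1} = 2
g(6) = mex{1,2} = 0
g(7) = mex{0,2} = 1
g(8) = mex{0,1} = 2
g(9) = mex{1,2} = 0
So g(9) = 0.
For row D, compute g(0), g(1), … with moves {2, 3, 4, 6}:
k:     0  1  2  3  4  5  6  7  8  9 10 11 12 13
g(k):  0  0  1  1  2  2  3  3  0  0  1  1  2  2
So g(13) = 2.
The value of a disjunctive sum is the nim-sum of the parts.
Combined value = 7 XOR 0 XOR 0 XOR 2 = 5.

5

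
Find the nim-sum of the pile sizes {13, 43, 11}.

Bitwise XOR of the heap sizes:
  001101  (13)
  101011  (43)
  001011  (11)
  ------
  101101  (45)

45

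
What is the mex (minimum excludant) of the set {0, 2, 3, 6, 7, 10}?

0 is in the set but 1 is not, so the mex is 1.

1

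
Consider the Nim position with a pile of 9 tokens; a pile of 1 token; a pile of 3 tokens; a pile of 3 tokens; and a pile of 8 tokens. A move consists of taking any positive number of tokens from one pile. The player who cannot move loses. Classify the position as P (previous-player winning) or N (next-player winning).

Compute the nim-sum pairwise:
9 XOR 1 = 8
8 XOR 3 = 11
11 XOR 3 = 8
8 XOR 8 = 0
The nim-sum is 0, so this is a P-position: the player to move is in a losing position under optimal play.

P-position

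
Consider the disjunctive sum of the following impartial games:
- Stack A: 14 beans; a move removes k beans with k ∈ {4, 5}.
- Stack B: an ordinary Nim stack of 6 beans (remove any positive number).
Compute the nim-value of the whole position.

Grundy values for stack A (subtraction set {4, 5}):
k:     0  1  2  3  4  5  6  7  8  9 10 11 12 13 14
g(k):  0  0  0  0  1  1  1  1  2  0  0  0  0  1  1
So g(14) = 1.
Stack B is a plain Nim stack of size 6, so its Grundy value is 6.
By the Sprague-Grundy theorem, the Grundy value of a sum of independent games is the XOR of the component values.
Combined value = 1 ⊕ 6 = 7.

7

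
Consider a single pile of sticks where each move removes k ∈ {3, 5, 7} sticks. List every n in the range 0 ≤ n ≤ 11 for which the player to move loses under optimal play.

0, 1, 2, 10, 11

Build the Grundy sequence with g(k) = mex{g(k−s) : s ∈ {3, 5, 7}, s ≤ k}:
k:     0  1  2  3  4  5  6  7  8  9 10 11
g(k):  0  0  0  1  1  1  2  2  2  3  0  0
The P-positions (g = 0) in 0..11 are 0, 1, 2, 10, 11.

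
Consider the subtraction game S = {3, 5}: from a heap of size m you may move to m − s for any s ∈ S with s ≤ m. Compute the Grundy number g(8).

Build the Grundy sequence with g(k) = mex{g(k−s) : s ∈ {3, 5}, s ≤ k}:
k:     0  1  2  3  4  5  6  7  8
g(k):  0  0  0  1  1  1  2  2  0
So g(8) = 0.

0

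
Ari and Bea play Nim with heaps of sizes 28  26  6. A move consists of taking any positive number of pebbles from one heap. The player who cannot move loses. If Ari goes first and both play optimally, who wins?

Bitwise XOR of the heap sizes:
  11100  (28)
  11010  (26)
  00110  (6)
  -----
  00000  (0)
The nim-sum is 0, so this is a P-position: the player to move is in a losing position under optimal play; Ari is about to move from it and so loses — Bea wins.

Bea wins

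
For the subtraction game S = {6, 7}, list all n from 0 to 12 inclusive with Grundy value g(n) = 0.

Compute g(0), g(1), … for moves {6, 7}:
k:     0  1  2  3  4  5  6  7  8  9 10 11 12
g(k):  0  0  0  0  0  0  1  1  1  1  1  1  2
The P-positions (g = 0) in 0..12 are 0, 1, 2, 3, 4, 5.

0, 1, 2, 3, 4, 5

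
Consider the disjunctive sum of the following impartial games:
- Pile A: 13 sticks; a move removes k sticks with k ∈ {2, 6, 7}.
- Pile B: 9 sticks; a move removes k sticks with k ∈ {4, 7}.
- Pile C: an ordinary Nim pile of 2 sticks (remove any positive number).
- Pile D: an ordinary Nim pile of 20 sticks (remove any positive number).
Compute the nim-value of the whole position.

20

Build the Grundy sequence for pile A with g(k) = mex{g(k−s) : s ∈ {2, 6, 7}, s ≤ k}:
g(0) = mex{} = 0
g(1) = mex{} = 0
g(2) = mex{0} = 1
g(3) = mex{0} = 1
g(4) = mex{1} = 0
g(5) = mex{1} = 0
g(6) = mex{0} = 1
g(7) = mex{0} = 1
g(8) = mex{0,1} = 2
g(9) = mex{1} = 0
g(10) = mex{0,1,2} = 3
g(11) = mex{0} = 1
g(12) = mex{0,1,3} = 2
g(13) = mex{1} = 0
So g(13) = 0.
For pile B, compute g(0), g(1), … with moves {4, 7}:
g(0) = mex{} = 0
g(1) = mex{} = 0
g(2) = mex{} = 0
g(3) = mex{} = 0
g(4) = mex{0} = 1
g(5) = mex{0} = 1
g(6) = mex{0} = 1
g(7) = mex{0} = 1
g(8) = mex{0,1} = 2
g(9) = mex{0,1} = 2
So g(9) = 2.
Pile C is a plain Nim pile of size 2, so its Grundy value is 2.
Pile D is a plain Nim pile of size 20, so its Grundy value is 20.
By the Sprague-Grundy theorem, the Grundy value of a sum of independent games is the XOR of the component values.
Combined value = 0 XOR 2 XOR 2 XOR 20 = 20.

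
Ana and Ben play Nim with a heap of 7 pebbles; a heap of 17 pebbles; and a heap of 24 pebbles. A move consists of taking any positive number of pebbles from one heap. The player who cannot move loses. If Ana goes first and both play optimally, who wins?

Nim-sum: 7 ⊕ 17 ⊕ 24 = 14.
The nim-sum is 14 ≠ 0, so this is an N-position: the player to move can win; Ana has a winning move.

Ana wins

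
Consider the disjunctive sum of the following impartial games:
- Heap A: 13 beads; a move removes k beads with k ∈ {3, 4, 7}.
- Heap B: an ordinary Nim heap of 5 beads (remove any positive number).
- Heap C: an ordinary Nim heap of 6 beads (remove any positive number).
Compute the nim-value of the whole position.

Build the Grundy sequence for heap A with g(k) = mex{g(k−s) : s ∈ {3, 4, 7}, s ≤ k}:
g(0) = mex{} = 0
g(1) = mex{} = 0
g(2) = mex{} = 0
g(3) = mex{0} = 1
g(4) = mex{0} = 1
g(5) = mex{0} = 1
g(6) = mex{0,1} = 2
g(7) = mex{0,1} = 2
g(8) = mex{0,1} = 2
g(9) = mex{0,1,2} = 3
g(10) = mex{1,2} = 0
g(11) = mex{1,2} = 0
g(12) = mex{1,2,3} = 0
g(13) = mex{0,2,3} = 1
So g(13) = 1.
Heap B is a plain Nim heap of size 5, so its Grundy value is 5.
Heap C is a plain Nim heap of size 6, so its Grundy value is 6.
The value of a disjunctive sum is the nim-sum of the parts.
Combined value = 1 XOR 5 XOR 6 = 2.

2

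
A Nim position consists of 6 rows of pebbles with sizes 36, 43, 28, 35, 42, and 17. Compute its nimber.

11

Compute the nim-sum pairwise:
36 XOR 43 = 15
15 XOR 28 = 19
19 XOR 35 = 48
48 XOR 42 = 26
26 XOR 17 = 11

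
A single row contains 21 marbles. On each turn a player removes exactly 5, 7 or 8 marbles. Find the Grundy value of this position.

1

Build the Grundy sequence with g(k) = mex{g(k−s) : s ∈ {5, 7, 8}, s ≤ k}:
k:     0  1  2  3  4  5  6  7  8  9 10 11 12 13 14 15 16 17 18 19 20 21
g(k):  0  0  0  0  0  1  1  1  1  1  2  2  2  0  0  0  0  0  1  1  1  1
So g(21) = 1.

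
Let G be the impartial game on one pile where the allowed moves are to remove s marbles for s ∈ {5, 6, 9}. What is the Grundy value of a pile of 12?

2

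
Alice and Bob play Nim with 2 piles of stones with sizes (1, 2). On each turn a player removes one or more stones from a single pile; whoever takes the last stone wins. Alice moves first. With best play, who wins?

Alice wins

Compute the nim-sum pairwise:
1 ^ 2 = 3
The nim-sum is 3 ≠ 0, so this is an N-position: the player to move can win; Alice has a winning move.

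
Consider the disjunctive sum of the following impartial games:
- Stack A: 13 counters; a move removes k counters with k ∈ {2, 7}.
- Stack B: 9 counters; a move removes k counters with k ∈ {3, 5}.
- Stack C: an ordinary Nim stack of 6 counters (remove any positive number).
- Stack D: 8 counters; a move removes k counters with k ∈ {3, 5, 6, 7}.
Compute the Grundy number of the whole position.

4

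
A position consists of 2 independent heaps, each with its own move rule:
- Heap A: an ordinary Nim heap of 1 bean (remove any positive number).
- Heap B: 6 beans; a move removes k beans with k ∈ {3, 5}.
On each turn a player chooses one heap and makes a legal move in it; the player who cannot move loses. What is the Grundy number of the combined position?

3

Heap A is a plain Nim heap of size 1, so its Grundy value is 1.
Build the Grundy sequence for heap B with g(k) = mex{g(k−s) : s ∈ {3, 5}, s ≤ k}:
k:     0  1  2  3  4  5  6
g(k):  0  0  0  1  1  1  2
So g(6) = 2.
By the Sprague-Grundy theorem, the Grundy value of a sum of independent games is the XOR of the component values.
Combined value = 1 XOR 2 = 3.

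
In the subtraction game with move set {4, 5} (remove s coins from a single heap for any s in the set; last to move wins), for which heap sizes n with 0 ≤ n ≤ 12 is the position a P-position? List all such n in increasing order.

0, 1, 2, 3, 9, 10, 11, 12

Compute g(0), g(1), … for moves {4, 5}:
k:     0  1  2  3  4  5  6  7  8  9 10 11 12
g(k):  0  0  0  0  1  1  1  1  2  0  0  0  0
The P-positions (g = 0) in 0..12 are 0, 1, 2, 3, 9, 10, 11, 12.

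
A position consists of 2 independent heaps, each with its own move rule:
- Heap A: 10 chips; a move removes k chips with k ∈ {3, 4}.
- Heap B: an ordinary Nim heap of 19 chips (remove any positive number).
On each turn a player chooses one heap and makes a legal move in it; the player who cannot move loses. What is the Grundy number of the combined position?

18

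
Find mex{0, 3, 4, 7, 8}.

1

0 is in the set but 1 is not, so the mex is 1.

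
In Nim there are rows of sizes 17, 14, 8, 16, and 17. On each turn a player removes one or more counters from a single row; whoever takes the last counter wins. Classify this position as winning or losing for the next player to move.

Winning position

Compute the nim-sum pairwise:
17 XOR 14 = 31
31 XOR 8 = 23
23 XOR 16 = 7
7 XOR 17 = 22
The nim-sum is 22 ≠ 0, so this is an N-position: the player to move can win.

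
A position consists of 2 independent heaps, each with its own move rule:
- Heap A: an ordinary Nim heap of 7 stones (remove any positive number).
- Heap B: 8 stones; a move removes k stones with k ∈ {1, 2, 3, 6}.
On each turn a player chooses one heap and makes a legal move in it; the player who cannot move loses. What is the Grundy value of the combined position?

7

Heap A is a plain Nim heap of size 7, so its Grundy value is 7.
Build the Grundy sequence for heap B with g(k) = mex{g(k−s) : s ∈ {1, 2, 3, 6}, s ≤ k}:
k:     0  1  2  3  4  5  6  7  8
g(k):  0  1  2  3  0  1  2  3  0
So g(8) = 0.
The value of a disjunctive sum is the nim-sum of the parts.
Combined value = 7 XOR 0 = 7.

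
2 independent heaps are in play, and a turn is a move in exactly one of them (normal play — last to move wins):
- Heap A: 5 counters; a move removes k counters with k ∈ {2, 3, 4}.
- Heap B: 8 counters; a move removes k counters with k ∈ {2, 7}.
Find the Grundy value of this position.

0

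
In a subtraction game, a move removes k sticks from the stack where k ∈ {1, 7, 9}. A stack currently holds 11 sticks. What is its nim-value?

Compute g(0), g(1), … for moves {1, 7, 9}:
g(0) = mex{} = 0
g(1) = mex{0} = 1
g(2) = mex{1} = 0
g(3) = mex{0} = 1
g(4) = mex{1} = 0
g(5) = mex{0} = 1
g(6) = mex{1} = 0
g(7) = mex{0} = 1
g(8) = mex{1} = 0
g(9) = mex{0} = 1
g(10) = mex{1} = 0
g(11) = mex{0} = 1
So g(11) = 1.

1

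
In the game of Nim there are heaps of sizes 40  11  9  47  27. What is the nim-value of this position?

30

Compute the nim-sum pairwise:
40 XOR 11 = 35
35 XOR 9 = 42
42 XOR 47 = 5
5 XOR 27 = 30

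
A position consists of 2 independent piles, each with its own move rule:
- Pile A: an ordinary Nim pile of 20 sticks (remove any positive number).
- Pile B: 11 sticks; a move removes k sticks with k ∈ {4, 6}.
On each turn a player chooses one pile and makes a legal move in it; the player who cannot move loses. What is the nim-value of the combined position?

20

Pile A is a plain Nim pile of size 20, so its Grundy value is 20.
Build the Grundy sequence for pile B with g(k) = mex{g(k−s) : s ∈ {4, 6}, s ≤ k}:
k:     0  1  2  3  4  5  6  7  8  9 10 11
g(k):  0  0  0  0  1  1  1  1  2  2  0  0
So g(11) = 0.
The value of a disjunctive sum is the nim-sum of the parts.
Combined value = 20 XOR 0 = 20.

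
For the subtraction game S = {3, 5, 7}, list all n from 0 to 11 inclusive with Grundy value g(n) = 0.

0, 1, 2, 10, 11

Grundy values for subtraction set {3, 5, 7}:
k:     0  1  2  3  4  5  6  7  8  9 10 11
g(k):  0  0  0  1  1  1  2  2  2  3  0  0
The P-positions (g = 0) in 0..11 are 0, 1, 2, 10, 11.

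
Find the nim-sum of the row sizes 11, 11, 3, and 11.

Nim-sum: 11 ^ 11 ^ 3 ^ 11 = 8.

8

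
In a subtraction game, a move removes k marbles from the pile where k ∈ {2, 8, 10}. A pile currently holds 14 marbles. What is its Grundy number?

3

Grundy values for subtraction set {2, 8, 10}:
g(0) = mex{} = 0
g(1) = mex{} = 0
g(2) = mex{0} = 1
g(3) = mex{0} = 1
g(4) = mex{1} = 0
g(5) = mex{1} = 0
g(6) = mex{0} = 1
g(7) = mex{0} = 1
g(8) = mex{0,1} = 2
g(9) = mex{0,1} = 2
g(10) = mex{0,1,2} = 3
g(11) = mex{0,1,2} = 3
g(12) = mex{0,1,3} = 2
g(13) = mex{0,1,3} = 2
g(14) = mex{0,1,2} = 3
So g(14) = 3.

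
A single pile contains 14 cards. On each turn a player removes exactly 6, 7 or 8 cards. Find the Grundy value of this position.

0

Grundy values for subtraction set {6, 7, 8}:
k:     0  1  2  3  4  5  6  7  8  9 10 11 12 13 14
g(k):  0  0  0  0  0  0  1  1  1  1  1  1  2  2  0
So g(14) = 0.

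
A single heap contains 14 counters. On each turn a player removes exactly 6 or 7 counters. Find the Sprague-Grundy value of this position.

0

Build the Grundy sequence with g(k) = mex{g(k−s) : s ∈ {6, 7}, s ≤ k}:
k:     0  1  2  3  4  5  6  7  8  9 10 11 12 13 14
g(k):  0  0  0  0  0  0  1  1  1  1  1  1  2  0  0
So g(14) = 0.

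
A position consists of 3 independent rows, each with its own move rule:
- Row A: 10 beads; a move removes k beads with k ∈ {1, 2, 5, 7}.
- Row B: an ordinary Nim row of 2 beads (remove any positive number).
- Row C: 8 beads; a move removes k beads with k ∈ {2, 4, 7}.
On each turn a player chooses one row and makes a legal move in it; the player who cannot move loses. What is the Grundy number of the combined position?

Grundy values for row A (subtraction set {1, 2, 5, 7}):
g(0) = mex{} = 0
g(1) = mex{0} = 1
g(2) = mex{0,1} = 2
g(3) = mex{1,2} = 0
g(4) = mex{0,2} = 1
g(5) = mex{0,1} = 2
g(6) = mex{1,2} = 0
g(7) = mex{0,2} = 1
g(8) = mex{0,1} = 2
g(9) = mex{1,2} = 0
g(10) = mex{0,2} = 1
So g(10) = 1.
Row B is a plain Nim row of size 2, so its Grundy value is 2.
Grundy values for row C (subtraction set {2, 4, 7}):
k:     0  1  2  3  4  5  6  7  8
g(k):  0  0  1  1  2  2  0  3  1
So g(8) = 1.
The value of a disjunctive sum is the nim-sum of the parts.
Combined value = 1 ⊕ 2 ⊕ 1 = 2.

2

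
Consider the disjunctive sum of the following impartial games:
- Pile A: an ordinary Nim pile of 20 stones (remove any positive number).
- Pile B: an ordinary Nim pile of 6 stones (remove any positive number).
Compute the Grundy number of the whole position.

18

Pile A is a plain Nim pile of size 20, so its Grundy value is 20.
Pile B is a plain Nim pile of size 6, so its Grundy value is 6.
By the Sprague-Grundy theorem, the Grundy value of a sum of independent games is the XOR of the component values.
Combined value = 20 XOR 6 = 18.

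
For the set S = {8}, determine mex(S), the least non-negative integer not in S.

0

0 is not in the set, so the mex is 0.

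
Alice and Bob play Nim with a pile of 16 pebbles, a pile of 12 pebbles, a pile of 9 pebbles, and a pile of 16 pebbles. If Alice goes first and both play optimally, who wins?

Alice wins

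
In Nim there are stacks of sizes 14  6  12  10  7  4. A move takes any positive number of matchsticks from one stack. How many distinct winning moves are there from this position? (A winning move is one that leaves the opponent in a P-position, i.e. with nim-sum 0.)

Compute the nim-sum pairwise:
14 XOR 6 = 8
8 XOR 12 = 4
4 XOR 10 = 14
14 XOR 7 = 9
9 XOR 4 = 13
The overall nim-sum is X = 13. A stack of size p has a winning move iff p XOR X < p (reduce it to p XOR X).
  14: 14 XOR 13 = 3 < 14 — winning move (to 3).
  6: 6 XOR 13 = 11 ≥ 6 — no move.
  12: 12 XOR 13 = 1 < 12 — winning move (to 1).
  10: 10 XOR 13 = 7 < 10 — winning move (to 7).
  7: 7 XOR 13 = 10 ≥ 7 — no move.
  4: 4 XOR 13 = 9 ≥ 4 — no move.
That gives 3 winning moves.

3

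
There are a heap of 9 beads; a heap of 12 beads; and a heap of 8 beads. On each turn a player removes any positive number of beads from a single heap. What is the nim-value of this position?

Nim-sum: 9 XOR 12 XOR 8 = 13.

13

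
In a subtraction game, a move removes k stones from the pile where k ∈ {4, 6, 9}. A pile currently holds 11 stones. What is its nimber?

2

Build the Grundy sequence with g(k) = mex{g(k−s) : s ∈ {4, 6, 9}, s ≤ k}:
g(0) = mex{} = 0
g(1) = mex{} = 0
g(2) = mex{} = 0
g(3) = mex{} = 0
g(4) = mex{0} = 1
g(5) = mex{0} = 1
g(6) = mex{0} = 1
g(7) = mex{0} = 1
g(8) = mex{0,1} = 2
g(9) = mex{0,1} = 2
g(10) = mex{0,1} = 2
g(11) = mex{0,1} = 2
So g(11) = 2.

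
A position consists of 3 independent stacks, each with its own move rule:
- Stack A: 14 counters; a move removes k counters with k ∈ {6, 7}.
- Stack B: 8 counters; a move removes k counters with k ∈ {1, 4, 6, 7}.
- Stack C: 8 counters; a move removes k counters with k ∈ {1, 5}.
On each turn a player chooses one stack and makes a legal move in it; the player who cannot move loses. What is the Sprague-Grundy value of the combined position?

3

For stack A, compute g(0), g(1), … with moves {6, 7}:
g(0) = mex{} = 0
g(1) = mex{} = 0
g(2) = mex{} = 0
g(3) = mex{} = 0
g(4) = mex{} = 0
g(5) = mex{} = 0
g(6) = mex{0} = 1
g(7) = mex{0} = 1
g(8) = mex{0} = 1
g(9) = mex{0} = 1
g(10) = mex{0} = 1
g(11) = mex{0} = 1
g(12) = mex{0,1} = 2
g(13) = mex{1} = 0
g(14) = mex{1} = 0
So g(14) = 0.
Build the Grundy sequence for stack B with g(k) = mex{g(k−s) : s ∈ {1, 4, 6, 7}, s ≤ k}:
k:     0  1  2  3  4  5  6  7  8
g(k):  0  1  0  1  2  0  1  2  3
So g(8) = 3.
Build the Grundy sequence for stack C with g(k) = mex{g(k−s) : s ∈ {1, 5}, s ≤ k}:
k:     0  1  2  3  4  5  6  7  8
g(k):  0  1  0  1  0  1  0  1  0
So g(8) = 0.
By the Sprague-Grundy theorem, the Grundy value of a sum of independent games is the XOR of the component values.
Combined value = 0 ⊕ 3 ⊕ 0 = 3.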